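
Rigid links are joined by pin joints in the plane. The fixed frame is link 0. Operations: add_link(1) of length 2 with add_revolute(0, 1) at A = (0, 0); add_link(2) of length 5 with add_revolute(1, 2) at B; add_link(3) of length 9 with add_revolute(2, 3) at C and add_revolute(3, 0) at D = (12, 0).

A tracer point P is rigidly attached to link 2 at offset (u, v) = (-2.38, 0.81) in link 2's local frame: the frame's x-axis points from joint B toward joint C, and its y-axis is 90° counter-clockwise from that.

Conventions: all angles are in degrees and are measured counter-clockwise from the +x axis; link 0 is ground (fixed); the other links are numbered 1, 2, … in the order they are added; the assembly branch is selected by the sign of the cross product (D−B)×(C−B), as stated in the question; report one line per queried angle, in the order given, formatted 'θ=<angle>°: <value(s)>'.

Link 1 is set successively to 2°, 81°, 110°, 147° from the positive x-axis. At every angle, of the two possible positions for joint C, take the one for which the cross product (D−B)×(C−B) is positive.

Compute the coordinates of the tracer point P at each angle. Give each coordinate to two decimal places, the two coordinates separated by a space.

A=(0,0), D=(12.00,0)
θ=2°: B = A + 2.00·(cos2°, sin2°) = (1.9988, 0.0698)
θ=2°: |BD| = 10.0015
θ=2°: circle(B,5.00) ∩ circle(D,9.00): a=2.2011, h=4.4894
θ=2°:   candidates: C₊=(4.2312,4.5438) cross=44.901; C₋=(4.1685,-4.4349) cross=-44.901
θ=2°:   branch + wants cross > 0 → take C=(4.2312,4.5438) (cross=44.901)
θ=2°: ex = (C−B)/|BC| = (0.4465,0.8948); ey = (-0.8948,0.4465)
θ=2°: P = B + -2.38·ex + 0.81·ey = (0.2114,-1.6982)
θ=81°: B = A + 2.00·(cos81°, sin81°) = (0.3129, 1.9754)
θ=81°: |BD| = 11.8529
θ=81°: circle(B,5.00) ∩ circle(D,9.00): a=3.5642, h=3.5067
θ=81°:   candidates: C₊=(4.4116,4.8390) cross=41.564; C₋=(3.2428,-2.0763) cross=-41.564
θ=81°:   branch + wants cross > 0 → take C=(4.4116,4.8390) (cross=41.564)
θ=81°: ex = (C−B)/|BC| = (0.8197,0.5727); ey = (-0.5727,0.8197)
θ=81°: P = B + -2.38·ex + 0.81·ey = (-2.1020,1.2763)
θ=110°: B = A + 2.00·(cos110°, sin110°) = (-0.6840, 1.8794)
θ=110°: |BD| = 12.8225
θ=110°: circle(B,5.00) ∩ circle(D,9.00): a=4.2276, h=2.6697
θ=110°:   candidates: C₊=(3.8892,3.9006) cross=34.233; C₋=(3.1066,-1.3811) cross=-34.233
θ=110°:   branch + wants cross > 0 → take C=(3.8892,3.9006) (cross=34.233)
θ=110°: ex = (C−B)/|BC| = (0.9146,0.4043); ey = (-0.4043,0.9146)
θ=110°: P = B + -2.38·ex + 0.81·ey = (-3.1883,1.6581)
θ=147°: B = A + 2.00·(cos147°, sin147°) = (-1.6773, 1.0893)
θ=147°: |BD| = 13.7206
θ=147°: circle(B,5.00) ∩ circle(D,9.00): a=4.8196, h=1.3309
θ=147°:   candidates: C₊=(3.2327,2.0334) cross=18.261; C₋=(3.0214,-0.6201) cross=-18.261
θ=147°:   branch + wants cross > 0 → take C=(3.2327,2.0334) (cross=18.261)
θ=147°: ex = (C−B)/|BC| = (0.9820,0.1888); ey = (-0.1888,0.9820)
θ=147°: P = B + -2.38·ex + 0.81·ey = (-4.1675,1.4353)

θ=2°: 0.21 -1.70
θ=81°: -2.10 1.28
θ=110°: -3.19 1.66
θ=147°: -4.17 1.44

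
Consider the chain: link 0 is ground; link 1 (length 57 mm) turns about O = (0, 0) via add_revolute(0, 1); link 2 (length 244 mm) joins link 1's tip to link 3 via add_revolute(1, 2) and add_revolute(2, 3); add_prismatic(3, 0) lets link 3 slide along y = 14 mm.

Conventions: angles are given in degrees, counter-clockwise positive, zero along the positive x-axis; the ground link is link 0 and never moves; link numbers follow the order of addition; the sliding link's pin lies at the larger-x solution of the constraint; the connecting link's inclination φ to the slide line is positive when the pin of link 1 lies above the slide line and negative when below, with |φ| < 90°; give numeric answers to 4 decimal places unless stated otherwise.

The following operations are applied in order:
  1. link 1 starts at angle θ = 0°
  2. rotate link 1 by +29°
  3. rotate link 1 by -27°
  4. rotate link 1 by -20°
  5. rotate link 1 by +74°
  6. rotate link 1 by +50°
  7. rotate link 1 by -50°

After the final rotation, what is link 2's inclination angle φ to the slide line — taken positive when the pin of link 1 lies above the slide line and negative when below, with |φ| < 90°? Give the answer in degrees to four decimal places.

geometry: r = 57 mm, L = 244 mm, e = 14 mm; θ starts at 0°
rotate link 1 by +29°: θ ← 0° +29° = 29°
rotate link 1 by -27°: θ ← 29° -27° = 2°
rotate link 1 by -20°: θ ← 2° -20° = -18°
rotate link 1 by +74°: θ ← -18° +74° = 56°
rotate link 1 by +50°: θ ← 56° +50° = 106°
rotate link 1 by -50°: θ ← 106° -50° = 56°
h = r sin θ − e = 47.255142 − 14 = 33.255142
sin φ = h / L = 33.255142 / 244 = 0.13629156
φ = arcsin(0.13629156) = 7.833311°

7.8333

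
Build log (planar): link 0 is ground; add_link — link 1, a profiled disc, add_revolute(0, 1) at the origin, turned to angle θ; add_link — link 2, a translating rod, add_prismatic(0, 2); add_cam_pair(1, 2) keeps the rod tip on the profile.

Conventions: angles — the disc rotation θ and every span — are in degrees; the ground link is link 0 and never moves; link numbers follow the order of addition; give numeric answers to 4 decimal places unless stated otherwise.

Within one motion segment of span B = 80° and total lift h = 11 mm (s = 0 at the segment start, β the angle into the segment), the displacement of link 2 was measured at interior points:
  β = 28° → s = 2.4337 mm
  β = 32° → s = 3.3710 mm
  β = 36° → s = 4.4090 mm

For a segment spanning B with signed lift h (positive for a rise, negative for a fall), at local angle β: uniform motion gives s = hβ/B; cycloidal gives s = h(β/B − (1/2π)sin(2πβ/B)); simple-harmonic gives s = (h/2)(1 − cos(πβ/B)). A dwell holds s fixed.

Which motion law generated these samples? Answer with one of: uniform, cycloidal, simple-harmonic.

candidates at β/B = r: uniform s = h·r (linear in β); cycloidal s = h·(r − sin(2πr)/(2π)); simple-harmonic s = (h/2)(1 − cos(πr))
β=28°: printed 2.4337 | uniform 3.8500, cycloidal 2.4337, simple-harmonic 3.0031
β=32°: printed 3.3710 | uniform 4.4000, cycloidal 3.3710, simple-harmonic 3.8004
β=36°: printed 4.4090 | uniform 4.9500, cycloidal 4.4090, simple-harmonic 4.6396
only one law matches every sample → cycloidal

cycloidal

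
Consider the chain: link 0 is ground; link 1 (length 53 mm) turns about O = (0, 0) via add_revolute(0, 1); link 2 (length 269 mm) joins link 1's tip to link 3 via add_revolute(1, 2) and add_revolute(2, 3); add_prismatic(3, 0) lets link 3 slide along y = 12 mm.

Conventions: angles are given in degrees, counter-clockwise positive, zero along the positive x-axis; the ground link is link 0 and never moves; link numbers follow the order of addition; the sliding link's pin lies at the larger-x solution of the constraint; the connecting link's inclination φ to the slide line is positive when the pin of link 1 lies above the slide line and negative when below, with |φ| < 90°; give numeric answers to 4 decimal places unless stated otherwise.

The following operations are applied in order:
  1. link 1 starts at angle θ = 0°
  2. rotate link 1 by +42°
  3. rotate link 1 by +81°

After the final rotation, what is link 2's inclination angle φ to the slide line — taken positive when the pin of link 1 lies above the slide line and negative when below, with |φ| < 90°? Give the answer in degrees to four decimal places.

geometry: r = 53 mm, L = 269 mm, e = 12 mm; θ starts at 0°
rotate link 1 by +42°: θ ← 0° +42° = 42°
rotate link 1 by +81°: θ ← 42° +81° = 123°
h = r sin θ − e = 44.449540 − 12 = 32.449540
sin φ = h / L = 32.449540 / 269 = 0.12063026
φ = arcsin(0.12063026) = 6.928478°

6.9285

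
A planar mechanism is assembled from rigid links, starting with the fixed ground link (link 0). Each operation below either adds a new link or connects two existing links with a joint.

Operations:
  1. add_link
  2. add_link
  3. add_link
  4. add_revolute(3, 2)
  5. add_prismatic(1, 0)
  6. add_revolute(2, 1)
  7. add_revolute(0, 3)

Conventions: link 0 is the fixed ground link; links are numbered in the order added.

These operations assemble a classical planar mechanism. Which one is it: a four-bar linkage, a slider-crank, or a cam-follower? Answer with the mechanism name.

links: 4 (incl. ground); joints: 3 revolute, 1 prismatic, 0 higher (cam) pair, forming one closed loop
4 links, 3 revolutes + 1 prismatic in one loop → slider-crank

slider-crank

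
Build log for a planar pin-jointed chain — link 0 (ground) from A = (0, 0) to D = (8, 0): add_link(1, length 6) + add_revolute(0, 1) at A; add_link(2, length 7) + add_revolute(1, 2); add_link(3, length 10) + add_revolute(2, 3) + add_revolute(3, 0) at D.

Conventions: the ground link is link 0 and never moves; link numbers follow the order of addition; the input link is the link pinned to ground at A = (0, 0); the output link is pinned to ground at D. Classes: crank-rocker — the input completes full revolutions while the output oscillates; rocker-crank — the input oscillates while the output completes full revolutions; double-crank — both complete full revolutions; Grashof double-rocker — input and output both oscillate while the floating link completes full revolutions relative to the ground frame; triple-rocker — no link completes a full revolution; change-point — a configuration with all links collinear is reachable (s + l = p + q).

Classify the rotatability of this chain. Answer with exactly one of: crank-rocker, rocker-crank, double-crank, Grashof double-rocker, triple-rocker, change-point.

lengths: ground=8, input=6, coupler=7, output=10
sorted: s=6 (shortest), l=10 (longest), p+q=15
s + l = 16 vs p + q = 15
s + l > p + q → non-Grashof → no link fully rotates → triple-rocker

triple-rocker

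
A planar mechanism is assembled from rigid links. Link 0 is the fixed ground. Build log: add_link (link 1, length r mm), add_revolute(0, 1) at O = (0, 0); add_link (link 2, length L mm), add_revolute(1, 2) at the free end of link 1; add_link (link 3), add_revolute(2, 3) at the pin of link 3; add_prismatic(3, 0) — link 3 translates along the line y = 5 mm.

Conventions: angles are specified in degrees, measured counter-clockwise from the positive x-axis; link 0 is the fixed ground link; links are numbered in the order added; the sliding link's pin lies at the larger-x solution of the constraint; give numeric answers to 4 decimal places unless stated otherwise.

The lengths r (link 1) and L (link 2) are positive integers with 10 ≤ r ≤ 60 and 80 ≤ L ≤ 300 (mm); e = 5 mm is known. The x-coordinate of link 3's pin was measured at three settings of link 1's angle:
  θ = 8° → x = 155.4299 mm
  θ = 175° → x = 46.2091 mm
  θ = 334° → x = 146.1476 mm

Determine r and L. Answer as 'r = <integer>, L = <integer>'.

constraint per measurement: (x − r cos θ)² + (r sin θ − e)² = L²
subtracting the θ₁ and θ₂ equations cancels the r² and L² terms:
r = (x₁² − x₂²) / (2[(x₁cos θ₁ + e sin θ₁) − (x₂cos θ₂ + e sin θ₂)]) = 55.0000 → r = 55
L² = (x₁ − r cos θ₁)² + (r sin θ₁ − e)² = 10201.0092 → L = 101.0000 → L = 101
check at θ₃=334°: x = 146.1476 (printed 146.1476) ✓

r = 55, L = 101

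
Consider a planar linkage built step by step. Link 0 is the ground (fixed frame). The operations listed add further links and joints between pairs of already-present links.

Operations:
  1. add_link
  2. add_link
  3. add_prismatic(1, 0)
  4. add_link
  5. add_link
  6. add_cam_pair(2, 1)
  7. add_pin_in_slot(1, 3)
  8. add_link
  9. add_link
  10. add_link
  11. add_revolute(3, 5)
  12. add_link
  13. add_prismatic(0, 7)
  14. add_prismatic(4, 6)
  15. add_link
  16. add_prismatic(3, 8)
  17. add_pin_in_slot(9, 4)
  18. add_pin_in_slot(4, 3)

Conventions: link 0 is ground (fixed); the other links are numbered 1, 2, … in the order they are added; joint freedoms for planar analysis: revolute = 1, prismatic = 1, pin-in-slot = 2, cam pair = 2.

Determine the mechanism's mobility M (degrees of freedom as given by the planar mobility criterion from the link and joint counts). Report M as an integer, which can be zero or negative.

(L,J1,J2)=(1,0,0); link0 fixed
link1: (2,0,0)
link2: (3,0,0)
P 1-0 [J1]: (3,1,0)
link3: (4,1,0)
link4: (5,1,0)
C 2-1 [J2]: (5,1,1)
PS 1-3 [J2]: (5,1,2)
link5: (6,1,2)
link6: (7,1,2)
link7: (8,1,2)
R 3-5 [J1]: (8,2,2)
link8: (9,2,2)
P 0-7 [J1]: (9,3,2)
P 4-6 [J1]: (9,4,2)
link9: (10,4,2)
P 3-8 [J1]: (10,5,2)
PS 9-4 [J2]: (10,5,3)
PS 4-3 [J2]: (10,5,4)
Grübler: 3·9 − 2·5 − 4 = 13

M = 13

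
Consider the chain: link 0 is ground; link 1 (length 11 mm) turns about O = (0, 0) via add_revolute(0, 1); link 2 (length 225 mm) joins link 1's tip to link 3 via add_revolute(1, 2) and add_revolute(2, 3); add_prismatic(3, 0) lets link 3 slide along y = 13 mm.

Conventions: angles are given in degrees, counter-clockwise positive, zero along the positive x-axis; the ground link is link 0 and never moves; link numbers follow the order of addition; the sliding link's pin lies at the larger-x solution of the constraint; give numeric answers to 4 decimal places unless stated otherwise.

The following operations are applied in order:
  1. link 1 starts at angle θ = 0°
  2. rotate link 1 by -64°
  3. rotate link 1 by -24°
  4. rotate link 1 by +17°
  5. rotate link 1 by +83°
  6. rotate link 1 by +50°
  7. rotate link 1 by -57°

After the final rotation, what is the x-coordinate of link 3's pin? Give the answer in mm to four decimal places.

geometry: r = 11 mm, L = 225 mm, e = 13 mm; θ starts at 0°
rotate link 1 by -64°: θ ← 0° -64° = -64°
rotate link 1 by -24°: θ ← -64° -24° = -88°
rotate link 1 by +17°: θ ← -88° +17° = -71°
rotate link 1 by +83°: θ ← -71° +83° = 12°
rotate link 1 by +50°: θ ← 12° +50° = 62°
rotate link 1 by -57°: θ ← 62° -57° = 5°
crank pin P = (r cos θ, r sin θ) = (10.958142, 0.958713)
h = r sin θ − e = 0.958713 − 13 = -12.041287
x = r cos θ + √(L² − h²) = 10.958142 + 224.677563 = 235.635705

235.6357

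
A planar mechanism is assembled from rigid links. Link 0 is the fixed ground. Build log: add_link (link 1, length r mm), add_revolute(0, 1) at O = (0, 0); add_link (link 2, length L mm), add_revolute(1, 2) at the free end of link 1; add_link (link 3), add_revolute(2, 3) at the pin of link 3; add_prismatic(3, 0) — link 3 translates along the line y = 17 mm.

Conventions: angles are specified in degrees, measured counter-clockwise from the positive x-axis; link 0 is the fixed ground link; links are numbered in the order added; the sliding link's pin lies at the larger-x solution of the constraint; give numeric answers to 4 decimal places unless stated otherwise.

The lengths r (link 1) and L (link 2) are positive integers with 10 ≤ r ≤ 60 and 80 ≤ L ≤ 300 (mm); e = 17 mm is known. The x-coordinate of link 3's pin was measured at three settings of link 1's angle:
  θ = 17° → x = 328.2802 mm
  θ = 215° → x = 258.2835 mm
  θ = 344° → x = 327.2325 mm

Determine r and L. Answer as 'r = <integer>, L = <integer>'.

constraint per measurement: (x − r cos θ)² + (r sin θ − e)² = L²
subtracting the θ₁ and θ₂ equations cancels the r² and L² terms:
r = (x₁² − x₂²) / (2[(x₁cos θ₁ + e sin θ₁) − (x₂cos θ₂ + e sin θ₂)]) = 38.0000 → r = 38
L² = (x₁ − r cos θ₁)² + (r sin θ₁ − e)² = 85264.0158 → L = 292.0000 → L = 292
check at θ₃=344°: x = 327.2325 (printed 327.2325) ✓

r = 38, L = 292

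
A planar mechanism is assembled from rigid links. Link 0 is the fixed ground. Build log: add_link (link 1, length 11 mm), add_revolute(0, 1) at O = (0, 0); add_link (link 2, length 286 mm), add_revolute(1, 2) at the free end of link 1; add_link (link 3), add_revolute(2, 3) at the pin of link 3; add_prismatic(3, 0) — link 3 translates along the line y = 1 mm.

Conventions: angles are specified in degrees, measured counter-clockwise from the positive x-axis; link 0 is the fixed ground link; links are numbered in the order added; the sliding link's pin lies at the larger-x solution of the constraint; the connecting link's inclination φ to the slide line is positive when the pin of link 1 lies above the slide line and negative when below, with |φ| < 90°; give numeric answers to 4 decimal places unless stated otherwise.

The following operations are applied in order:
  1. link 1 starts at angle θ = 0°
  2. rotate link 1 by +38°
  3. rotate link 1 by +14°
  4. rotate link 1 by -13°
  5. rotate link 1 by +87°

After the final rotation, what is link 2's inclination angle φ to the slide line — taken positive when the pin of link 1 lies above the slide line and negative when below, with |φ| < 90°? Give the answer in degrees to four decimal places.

geometry: r = 11 mm, L = 286 mm, e = 1 mm; θ starts at 0°
rotate link 1 by +38°: θ ← 0° +38° = 38°
rotate link 1 by +14°: θ ← 38° +14° = 52°
rotate link 1 by -13°: θ ← 52° -13° = 39°
rotate link 1 by +87°: θ ← 39° +87° = 126°
h = r sin θ − e = 8.899187 − 1 = 7.899187
sin φ = h / L = 7.899187 / 286 = 0.02761953
φ = arcsin(0.02761953) = 1.582684°

1.5827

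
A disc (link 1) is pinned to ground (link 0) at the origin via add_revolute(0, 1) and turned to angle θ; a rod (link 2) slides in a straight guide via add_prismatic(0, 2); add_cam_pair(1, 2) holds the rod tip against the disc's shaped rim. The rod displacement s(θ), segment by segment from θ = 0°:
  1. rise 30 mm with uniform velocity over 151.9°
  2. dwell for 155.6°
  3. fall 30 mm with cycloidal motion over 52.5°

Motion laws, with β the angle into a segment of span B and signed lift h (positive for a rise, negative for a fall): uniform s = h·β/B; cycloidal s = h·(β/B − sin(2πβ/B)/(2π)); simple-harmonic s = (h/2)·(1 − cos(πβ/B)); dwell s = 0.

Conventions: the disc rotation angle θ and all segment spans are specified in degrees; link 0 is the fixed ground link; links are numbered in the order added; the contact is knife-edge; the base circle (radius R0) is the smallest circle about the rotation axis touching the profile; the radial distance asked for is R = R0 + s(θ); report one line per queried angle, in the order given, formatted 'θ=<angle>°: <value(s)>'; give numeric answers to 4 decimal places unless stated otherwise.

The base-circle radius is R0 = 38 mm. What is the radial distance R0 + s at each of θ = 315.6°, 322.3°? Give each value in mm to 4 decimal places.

segment 1 (0° to 151.9°, uniform, h = 30) is passed completely: s = 0.0000 + (30) = 30.0000
segment 2 (151.9° to 307.5°, dwell): s unchanged at 30.0000
θ = 315.6° falls in segment 3 (307.5° to 360°, cycloidal, h = -30): β = 315.6 − 307.5 = 8.1°, B = 52.5°; Δs = -30·(0.1543 − sin(2π·0.1543)/(2π)) = -0.6916; s = 30.0000 − 0.6916 = 29.3084
θ = 322.3° falls in segment 3 (307.5° to 360°, cycloidal, h = -30): β = 322.3 − 307.5 = 14.8°, B = 52.5°; Δs = -30·(0.2819 − sin(2π·0.2819)/(2π)) = -3.7781; s = 30.0000 − 3.7781 = 26.2219
θ=315.6°: R = R0 + s = 38 + 29.3084 = 67.3084
θ=322.3°: R = R0 + s = 38 + 26.2219 = 64.2219

θ=315.6°: 67.3084
θ=322.3°: 64.2219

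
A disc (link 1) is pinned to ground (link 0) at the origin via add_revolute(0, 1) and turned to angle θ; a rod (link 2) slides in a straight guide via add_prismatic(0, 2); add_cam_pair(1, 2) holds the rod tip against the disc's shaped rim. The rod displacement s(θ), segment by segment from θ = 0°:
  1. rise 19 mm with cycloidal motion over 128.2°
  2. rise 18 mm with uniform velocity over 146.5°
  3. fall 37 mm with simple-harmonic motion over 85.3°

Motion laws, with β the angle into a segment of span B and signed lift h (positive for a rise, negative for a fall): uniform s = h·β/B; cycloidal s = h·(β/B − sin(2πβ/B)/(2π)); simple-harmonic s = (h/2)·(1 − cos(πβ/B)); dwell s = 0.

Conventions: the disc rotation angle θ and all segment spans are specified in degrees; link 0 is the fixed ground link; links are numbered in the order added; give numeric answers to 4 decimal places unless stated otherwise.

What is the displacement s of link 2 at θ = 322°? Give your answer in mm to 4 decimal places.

segment 1 (0° to 128.2°, cycloidal, h = 19) is passed completely: s = 0.0000 + (19) = 19.0000
segment 2 (128.2° to 274.7°, uniform, h = 18) is passed completely: s = 19.0000 + (18) = 37.0000
θ = 322° falls in segment 3 (274.7° to 360°, simple-harmonic, h = -37): β = 322 − 274.7 = 47.3°, B = 85.3°; Δs = -37/2·(1 − cos(π·0.5545)) = -21.6528; s = 37.0000 − 21.6528 = 15.3472

15.3472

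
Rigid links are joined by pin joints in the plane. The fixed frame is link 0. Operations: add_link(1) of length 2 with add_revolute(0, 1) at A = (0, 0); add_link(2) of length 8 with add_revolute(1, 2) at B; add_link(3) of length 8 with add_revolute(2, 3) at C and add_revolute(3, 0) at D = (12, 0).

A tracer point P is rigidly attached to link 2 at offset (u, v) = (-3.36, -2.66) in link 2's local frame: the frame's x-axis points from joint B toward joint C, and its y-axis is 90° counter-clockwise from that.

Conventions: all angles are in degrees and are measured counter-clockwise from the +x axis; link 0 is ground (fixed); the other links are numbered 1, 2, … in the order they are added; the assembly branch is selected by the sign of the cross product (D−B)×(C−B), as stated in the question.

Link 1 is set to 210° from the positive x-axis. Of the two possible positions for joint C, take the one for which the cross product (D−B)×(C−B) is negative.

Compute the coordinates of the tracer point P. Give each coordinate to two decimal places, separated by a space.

A=(0,0), D=(12.00,0)
B = A + 2.00·(cos210°, sin210°) = (-1.7321, -1.0000)
|BD| = 13.7684
circle(B,8.00) ∩ circle(D,8.00): a=6.8842, h=4.0753
  candidates: C₊=(4.8380,3.5645) cross=56.110; C₋=(5.4300,-4.5645) cross=-56.110
  branch - wants cross < 0 → take C=(5.4300,-4.5645) (cross=-56.110)
ex = (C−B)/|BC| = (0.8953,-0.4456); ey = (0.4456,0.8953)
P = B + -3.36·ex + -2.66·ey = (-5.9253,-1.8843)

-5.93 -1.88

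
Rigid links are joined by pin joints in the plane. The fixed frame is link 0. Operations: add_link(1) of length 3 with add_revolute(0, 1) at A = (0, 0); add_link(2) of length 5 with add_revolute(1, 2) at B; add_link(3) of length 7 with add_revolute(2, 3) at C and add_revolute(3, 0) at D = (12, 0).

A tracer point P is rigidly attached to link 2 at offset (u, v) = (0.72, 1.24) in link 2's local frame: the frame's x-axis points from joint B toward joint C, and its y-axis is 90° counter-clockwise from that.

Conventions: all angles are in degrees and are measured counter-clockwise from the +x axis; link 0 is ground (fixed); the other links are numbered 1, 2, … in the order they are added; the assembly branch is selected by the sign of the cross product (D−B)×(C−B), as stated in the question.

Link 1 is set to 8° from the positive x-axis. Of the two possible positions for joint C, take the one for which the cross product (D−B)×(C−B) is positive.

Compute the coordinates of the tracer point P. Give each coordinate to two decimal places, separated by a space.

A=(0,0), D=(12.00,0)
B = A + 3.00·(cos8°, sin8°) = (2.9708, 0.4175)
|BD| = 9.0388
circle(B,5.00) ∩ circle(D,7.00): a=3.1918, h=3.8487
  candidates: C₊=(6.3370,4.1147) cross=34.788; C₋=(5.9814,-3.5745) cross=-34.788
  branch + wants cross > 0 → take C=(6.3370,4.1147) (cross=34.788)
ex = (C−B)/|BC| = (0.6732,0.7394); ey = (-0.7394,0.6732)
P = B + 0.72·ex + 1.24·ey = (2.5386,1.7847)

2.54 1.78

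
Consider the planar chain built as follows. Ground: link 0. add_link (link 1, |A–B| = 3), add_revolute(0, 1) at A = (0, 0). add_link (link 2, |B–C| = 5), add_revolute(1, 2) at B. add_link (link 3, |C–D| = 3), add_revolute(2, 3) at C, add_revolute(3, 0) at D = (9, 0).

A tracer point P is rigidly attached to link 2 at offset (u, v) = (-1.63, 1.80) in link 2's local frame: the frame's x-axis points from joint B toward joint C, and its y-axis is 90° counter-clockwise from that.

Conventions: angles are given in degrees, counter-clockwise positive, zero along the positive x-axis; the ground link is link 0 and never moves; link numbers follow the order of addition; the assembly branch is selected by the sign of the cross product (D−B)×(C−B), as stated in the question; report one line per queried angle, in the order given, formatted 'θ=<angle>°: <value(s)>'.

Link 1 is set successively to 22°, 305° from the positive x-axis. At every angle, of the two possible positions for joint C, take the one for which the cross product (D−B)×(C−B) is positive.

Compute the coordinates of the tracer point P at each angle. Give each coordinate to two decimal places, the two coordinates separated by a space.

A=(0,0), D=(9.00,0)
θ=22°: B = A + 3.00·(cos22°, sin22°) = (2.7816, 1.1238)
θ=22°: |BD| = 6.3192
θ=22°: circle(B,5.00) ∩ circle(D,3.00): a=4.4256, h=2.3269
θ=22°:   candidates: C₊=(7.5504,2.6265) cross=14.704; C₋=(6.7228,-1.9530) cross=-14.704
θ=22°:   branch + wants cross > 0 → take C=(7.5504,2.6265) (cross=14.704)
θ=22°: ex = (C−B)/|BC| = (0.9538,0.3005); ey = (-0.3005,0.9538)
θ=22°: P = B + -1.63·ex + 1.80·ey = (0.6859,2.3507)
θ=305°: B = A + 3.00·(cos305°, sin305°) = (1.7207, -2.4575)
θ=305°: |BD| = 7.6829
θ=305°: circle(B,5.00) ∩ circle(D,3.00): a=4.8827, h=1.0766
θ=305°:   candidates: C₊=(6.0026,0.1244) cross=8.271; C₋=(6.6913,-1.9157) cross=-8.271
θ=305°:   branch + wants cross > 0 → take C=(6.0026,0.1244) (cross=8.271)
θ=305°: ex = (C−B)/|BC| = (0.8564,0.5164); ey = (-0.5164,0.8564)
θ=305°: P = B + -1.63·ex + 1.80·ey = (-0.6046,-1.7577)

θ=22°: 0.69 2.35
θ=305°: -0.60 -1.76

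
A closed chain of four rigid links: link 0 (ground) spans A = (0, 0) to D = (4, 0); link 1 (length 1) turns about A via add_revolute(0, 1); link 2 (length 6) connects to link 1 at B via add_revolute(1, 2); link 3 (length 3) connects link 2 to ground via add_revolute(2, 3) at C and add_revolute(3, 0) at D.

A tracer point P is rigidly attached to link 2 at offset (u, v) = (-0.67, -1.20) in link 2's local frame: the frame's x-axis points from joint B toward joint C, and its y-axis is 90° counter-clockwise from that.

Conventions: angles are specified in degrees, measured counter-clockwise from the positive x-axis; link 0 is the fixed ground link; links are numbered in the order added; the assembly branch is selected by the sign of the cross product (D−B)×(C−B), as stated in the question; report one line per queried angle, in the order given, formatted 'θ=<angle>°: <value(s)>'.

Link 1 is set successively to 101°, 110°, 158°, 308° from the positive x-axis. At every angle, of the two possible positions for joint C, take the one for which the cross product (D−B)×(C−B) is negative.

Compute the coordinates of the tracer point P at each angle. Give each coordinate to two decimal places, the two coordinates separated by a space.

A=(0,0), D=(4.00,0)
θ=101°: B = A + 1.00·(cos101°, sin101°) = (-0.1908, 0.9816)
θ=101°: |BD| = 4.3042
θ=101°: circle(B,6.00) ∩ circle(D,3.00): a=5.2886, h=2.8339
θ=101°:   candidates: C₊=(5.6047,2.5348) cross=12.198; C₋=(4.3121,-2.9837) cross=-12.198
θ=101°:   branch - wants cross < 0 → take C=(4.3121,-2.9837) (cross=-12.198)
θ=101°: ex = (C−B)/|BC| = (0.7505,-0.6609); ey = (0.6609,0.7505)
θ=101°: P = B + -0.67·ex + -1.20·ey = (-1.4867,0.5238)
θ=110°: B = A + 1.00·(cos110°, sin110°) = (-0.3420, 0.9397)
θ=110°: |BD| = 4.4425
θ=110°: circle(B,6.00) ∩ circle(D,3.00): a=5.2601, h=2.8865
θ=110°:   candidates: C₊=(5.4096,2.6482) cross=12.823; C₋=(4.1885,-2.9941) cross=-12.823
θ=110°:   branch - wants cross < 0 → take C=(4.1885,-2.9941) (cross=-12.823)
θ=110°: ex = (C−B)/|BC| = (0.7551,-0.6556); ey = (0.6556,0.7551)
θ=110°: P = B + -0.67·ex + -1.20·ey = (-1.6347,0.4729)
θ=158°: B = A + 1.00·(cos158°, sin158°) = (-0.9272, 0.3746)
θ=158°: |BD| = 4.9414
θ=158°: circle(B,6.00) ∩ circle(D,3.00): a=5.2027, h=2.9886
θ=158°:   candidates: C₊=(4.4871,2.9602) cross=14.768; C₋=(4.0340,-2.9998) cross=-14.768
θ=158°:   branch - wants cross < 0 → take C=(4.0340,-2.9998) (cross=-14.768)
θ=158°: ex = (C−B)/|BC| = (0.8269,-0.5624); ey = (0.5624,0.8269)
θ=158°: P = B + -0.67·ex + -1.20·ey = (-2.1561,-0.2408)
θ=308°: B = A + 1.00·(cos308°, sin308°) = (0.6157, -0.7880)
θ=308°: |BD| = 3.4749
θ=308°: circle(B,6.00) ∩ circle(D,3.00): a=5.6225, h=2.0947
θ=308°:   candidates: C₊=(5.6166,2.5272) cross=7.279; C₋=(6.5667,-1.5531) cross=-7.279
θ=308°:   branch - wants cross < 0 → take C=(6.5667,-1.5531) (cross=-7.279)
θ=308°: ex = (C−B)/|BC| = (0.9918,-0.1275); ey = (0.1275,0.9918)
θ=308°: P = B + -0.67·ex + -1.20·ey = (-0.2019,-1.8928)

θ=101°: -1.49 0.52
θ=110°: -1.63 0.47
θ=158°: -2.16 -0.24
θ=308°: -0.20 -1.89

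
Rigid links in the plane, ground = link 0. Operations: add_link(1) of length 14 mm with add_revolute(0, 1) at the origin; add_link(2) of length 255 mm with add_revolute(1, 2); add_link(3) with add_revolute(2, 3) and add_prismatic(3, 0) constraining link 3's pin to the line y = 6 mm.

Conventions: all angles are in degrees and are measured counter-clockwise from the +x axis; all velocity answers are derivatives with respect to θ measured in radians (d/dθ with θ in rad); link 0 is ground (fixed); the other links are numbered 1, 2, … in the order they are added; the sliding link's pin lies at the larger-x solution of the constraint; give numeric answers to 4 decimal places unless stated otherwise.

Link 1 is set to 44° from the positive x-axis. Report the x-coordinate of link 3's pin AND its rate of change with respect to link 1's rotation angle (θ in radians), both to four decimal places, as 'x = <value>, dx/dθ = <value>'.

geometry: r = 14 mm, L = 255 mm, e = 6 mm
crank pin P = (r cos θ, r sin θ) = (10.070757, 9.725217)
h = r sin θ − e = 9.725217 − 6 = 3.725217
x = r cos θ + √(L² − h²) = 10.070757 + 254.972788 = 265.043545
dx/dθ = −r sin θ − h·r cos θ/√(L² − h²) (θ in radians; h = 3.725217) = -9.872354

x = 265.0435, dx/dθ = -9.8724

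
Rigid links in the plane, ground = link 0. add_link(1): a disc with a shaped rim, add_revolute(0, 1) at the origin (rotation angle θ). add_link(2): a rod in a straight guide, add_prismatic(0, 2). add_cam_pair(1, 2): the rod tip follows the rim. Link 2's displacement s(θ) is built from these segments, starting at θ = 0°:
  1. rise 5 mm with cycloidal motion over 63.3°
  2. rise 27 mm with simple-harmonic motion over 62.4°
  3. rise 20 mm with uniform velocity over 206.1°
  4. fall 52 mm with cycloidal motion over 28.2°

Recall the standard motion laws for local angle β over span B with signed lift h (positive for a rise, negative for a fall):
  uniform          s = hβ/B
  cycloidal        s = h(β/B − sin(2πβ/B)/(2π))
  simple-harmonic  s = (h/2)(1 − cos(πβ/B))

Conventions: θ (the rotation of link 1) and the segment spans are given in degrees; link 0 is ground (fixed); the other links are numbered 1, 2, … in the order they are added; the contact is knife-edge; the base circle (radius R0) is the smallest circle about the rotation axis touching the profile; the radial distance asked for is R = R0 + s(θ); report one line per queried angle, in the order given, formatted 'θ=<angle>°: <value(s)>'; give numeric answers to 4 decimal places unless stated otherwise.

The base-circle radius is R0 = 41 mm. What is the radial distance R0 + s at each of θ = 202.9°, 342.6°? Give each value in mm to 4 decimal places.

segment 1 (0° to 63.3°, cycloidal, h = 5) is passed completely: s = 0.0000 + (5) = 5.0000
segment 2 (63.3° to 125.7°, simple-harmonic, h = 27) is passed completely: s = 5.0000 + (27) = 32.0000
θ = 202.9° falls in segment 3 (125.7° to 331.8°, uniform, h = 20): β = 202.9 − 125.7 = 77.2°, B = 206.1°; Δs = 20·77.2/206.1 = 7.4915; s = 32.0000 + 7.4915 = 39.4915
segment 3 (125.7° to 331.8°, uniform, h = 20) is passed completely: s = 32.0000 + (20) = 52.0000
θ = 342.6° falls in segment 4 (331.8° to 360°, cycloidal, h = -52): β = 342.6 − 331.8 = 10.8°, B = 28.2°; Δs = -52·(0.3830 − sin(2π·0.3830)/(2π)) = -14.3634; s = 52.0000 − 14.3634 = 37.6366
θ=202.9°: R = R0 + s = 41 + 39.4915 = 80.4915
θ=342.6°: R = R0 + s = 41 + 37.6366 = 78.6366

θ=202.9°: 80.4915
θ=342.6°: 78.6366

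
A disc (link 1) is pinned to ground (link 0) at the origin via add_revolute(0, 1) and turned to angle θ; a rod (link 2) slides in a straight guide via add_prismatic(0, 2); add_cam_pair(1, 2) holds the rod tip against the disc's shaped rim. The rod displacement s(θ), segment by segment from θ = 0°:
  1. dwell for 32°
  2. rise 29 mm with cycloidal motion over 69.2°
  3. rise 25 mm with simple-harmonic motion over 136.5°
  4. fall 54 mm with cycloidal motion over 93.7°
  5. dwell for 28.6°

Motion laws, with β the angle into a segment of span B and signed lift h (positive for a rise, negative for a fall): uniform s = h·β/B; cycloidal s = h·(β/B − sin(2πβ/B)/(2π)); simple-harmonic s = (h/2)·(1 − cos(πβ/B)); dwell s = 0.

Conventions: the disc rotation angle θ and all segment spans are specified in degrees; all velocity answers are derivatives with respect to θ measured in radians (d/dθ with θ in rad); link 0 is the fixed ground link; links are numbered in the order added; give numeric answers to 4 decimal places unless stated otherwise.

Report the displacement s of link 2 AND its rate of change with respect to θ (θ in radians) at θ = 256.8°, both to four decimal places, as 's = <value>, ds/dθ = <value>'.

segment 1 (0° to 32°, dwell): s unchanged at 0.0000
segment 2 (32° to 101.2°, cycloidal, h = 29) is passed completely: s = 0.0000 + (29) = 29.0000
segment 3 (101.2° to 237.7°, simple-harmonic, h = 25) is passed completely: s = 29.0000 + (25) = 54.0000
θ = 256.8° falls in segment 4 (237.7° to 331.4°, cycloidal, h = -54): β = 256.8 − 237.7 = 19.1°, B = 93.7°; Δs = -54·(0.2038 − sin(2π·0.2038)/(2π)) = -2.7720; s = 54.0000 − 2.7720 = 51.2280
velocity in seg [237.7°–331.4°] (cycloidal), θ in radians: β = 19.1° = 0.3334 rad, B = 93.7° = 1.6354 rad; ds/dθ = (h/B)(1 − cos(2πβ/B)) = ((-54)/1.6354)(1 − cos(2π·0.2038)) = -23.577243 mm/rad

s = 51.2280, ds/dθ = -23.5772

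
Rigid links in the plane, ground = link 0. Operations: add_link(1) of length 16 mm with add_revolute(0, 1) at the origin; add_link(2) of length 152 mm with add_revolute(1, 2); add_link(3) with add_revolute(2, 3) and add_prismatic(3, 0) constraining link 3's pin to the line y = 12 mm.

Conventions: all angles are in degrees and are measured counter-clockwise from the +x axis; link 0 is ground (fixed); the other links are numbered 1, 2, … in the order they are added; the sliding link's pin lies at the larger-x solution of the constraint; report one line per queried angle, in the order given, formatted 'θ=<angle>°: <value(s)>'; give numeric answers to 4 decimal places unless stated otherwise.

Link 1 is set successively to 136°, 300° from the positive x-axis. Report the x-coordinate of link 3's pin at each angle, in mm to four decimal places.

geometry: r = 16 mm, L = 152 mm, e = 12 mm
θ=136°: crank pin P = (r cos θ, r sin θ) = (-11.509437, 11.114534)
θ=136°: h = r sin θ − e = 11.114534 − 12 = -0.885466
θ=136°: x = r cos θ + √(L² − h²) = -11.509437 + 151.997421 = 140.487984
θ=300°: crank pin P = (r cos θ, r sin θ) = (8.000000, -13.856406)
θ=300°: h = r sin θ − e = -13.856406 − 12 = -25.856406
θ=300°: x = r cos θ + √(L² − h²) = 8.000000 + 149.784666 = 157.784666

θ=136°: 140.4880
θ=300°: 157.7847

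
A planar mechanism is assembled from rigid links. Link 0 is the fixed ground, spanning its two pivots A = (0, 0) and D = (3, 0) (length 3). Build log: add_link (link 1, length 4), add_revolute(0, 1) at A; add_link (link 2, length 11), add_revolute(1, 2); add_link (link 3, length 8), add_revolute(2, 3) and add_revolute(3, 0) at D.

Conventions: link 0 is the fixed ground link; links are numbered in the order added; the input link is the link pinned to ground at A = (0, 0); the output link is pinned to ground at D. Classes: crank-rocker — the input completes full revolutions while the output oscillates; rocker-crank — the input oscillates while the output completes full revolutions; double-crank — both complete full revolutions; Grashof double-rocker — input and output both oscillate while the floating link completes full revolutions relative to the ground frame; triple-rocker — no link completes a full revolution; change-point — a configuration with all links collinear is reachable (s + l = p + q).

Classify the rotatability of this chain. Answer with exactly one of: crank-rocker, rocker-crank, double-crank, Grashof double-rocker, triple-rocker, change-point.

lengths: ground=3, input=4, coupler=11, output=8
sorted: s=3 (shortest), l=11 (longest), p+q=12
s + l = 14 vs p + q = 12
s + l > p + q → non-Grashof → no link fully rotates → triple-rocker

triple-rocker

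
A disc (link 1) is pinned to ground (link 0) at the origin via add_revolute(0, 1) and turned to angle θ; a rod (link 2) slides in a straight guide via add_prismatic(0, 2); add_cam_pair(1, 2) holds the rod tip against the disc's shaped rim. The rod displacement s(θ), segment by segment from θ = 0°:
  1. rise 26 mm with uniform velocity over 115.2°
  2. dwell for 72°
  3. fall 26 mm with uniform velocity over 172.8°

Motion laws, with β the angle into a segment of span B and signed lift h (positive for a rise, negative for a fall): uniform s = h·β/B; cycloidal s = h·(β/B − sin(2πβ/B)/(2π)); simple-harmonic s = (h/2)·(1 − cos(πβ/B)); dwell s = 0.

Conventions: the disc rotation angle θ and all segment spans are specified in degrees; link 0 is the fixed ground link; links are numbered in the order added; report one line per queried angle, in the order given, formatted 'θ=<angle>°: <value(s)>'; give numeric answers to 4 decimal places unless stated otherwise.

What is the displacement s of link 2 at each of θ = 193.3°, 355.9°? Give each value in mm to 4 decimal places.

segment 1 (0° to 115.2°, uniform, h = 26) is passed completely: s = 0.0000 + (26) = 26.0000
segment 2 (115.2° to 187.2°, dwell): s unchanged at 26.0000
θ = 193.3° falls in segment 3 (187.2° to 360°, uniform, h = -26): β = 193.3 − 187.2 = 6.1°, B = 172.8°; Δs = -26·6.1/172.8 = -0.9178; s = 26.0000 − 0.9178 = 25.0822
θ = 355.9° falls in segment 3 (187.2° to 360°, uniform, h = -26): β = 355.9 − 187.2 = 168.7°, B = 172.8°; Δs = -26·168.7/172.8 = -25.3831; s = 26.0000 − 25.3831 = 0.6169

θ=193.3°: 25.0822
θ=355.9°: 0.6169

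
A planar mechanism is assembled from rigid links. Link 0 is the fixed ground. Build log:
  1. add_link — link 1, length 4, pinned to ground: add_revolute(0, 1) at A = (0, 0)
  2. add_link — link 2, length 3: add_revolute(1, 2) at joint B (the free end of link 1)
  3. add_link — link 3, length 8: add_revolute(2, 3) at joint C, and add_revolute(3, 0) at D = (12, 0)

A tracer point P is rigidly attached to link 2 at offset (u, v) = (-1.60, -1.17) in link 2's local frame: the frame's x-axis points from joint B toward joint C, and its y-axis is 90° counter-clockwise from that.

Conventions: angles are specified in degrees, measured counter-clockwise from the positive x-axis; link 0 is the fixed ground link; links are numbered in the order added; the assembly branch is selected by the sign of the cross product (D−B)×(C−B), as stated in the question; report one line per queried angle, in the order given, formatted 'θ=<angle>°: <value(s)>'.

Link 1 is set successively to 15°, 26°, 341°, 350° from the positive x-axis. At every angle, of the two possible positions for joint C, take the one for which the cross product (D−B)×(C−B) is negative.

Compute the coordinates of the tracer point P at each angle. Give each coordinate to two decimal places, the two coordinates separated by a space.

A=(0,0), D=(12.00,0)
θ=15°: B = A + 4.00·(cos15°, sin15°) = (3.8637, 1.0353)
θ=15°: |BD| = 8.2019
θ=15°: circle(B,3.00) ∩ circle(D,8.00): a=0.7481, h=2.9052
θ=15°:   candidates: C₊=(4.9725,3.8229) cross=23.828; C₋=(4.2391,-1.9411) cross=-23.828
θ=15°:   branch - wants cross < 0 → take C=(4.2391,-1.9411) (cross=-23.828)
θ=15°: ex = (C−B)/|BC| = (0.1251,-0.9921); ey = (0.9921,0.1251)
θ=15°: P = B + -1.60·ex + -1.17·ey = (2.5027,2.4763)
θ=26°: B = A + 4.00·(cos26°, sin26°) = (3.5952, 1.7535)
θ=26°: |BD| = 8.5858
θ=26°: circle(B,3.00) ∩ circle(D,8.00): a=1.0899, h=2.7950
θ=26°:   candidates: C₊=(5.2330,4.2670) cross=23.997; C₋=(4.0913,-1.2052) cross=-23.997
θ=26°:   branch - wants cross < 0 → take C=(4.0913,-1.2052) (cross=-23.997)
θ=26°: ex = (C−B)/|BC| = (0.1654,-0.9862); ey = (0.9862,0.1654)
θ=26°: P = B + -1.60·ex + -1.17·ey = (2.1767,3.1380)
θ=341°: B = A + 4.00·(cos341°, sin341°) = (3.7821, -1.3023)
θ=341°: |BD| = 8.3205
θ=341°: circle(B,3.00) ∩ circle(D,8.00): a=0.8551, h=2.8755
θ=341°:   candidates: C₊=(4.1766,1.6717) cross=23.926; C₋=(5.0767,-4.0085) cross=-23.926
θ=341°:   branch - wants cross < 0 → take C=(5.0767,-4.0085) (cross=-23.926)
θ=341°: ex = (C−B)/|BC| = (0.4316,-0.9021); ey = (0.9021,0.4316)
θ=341°: P = B + -1.60·ex + -1.17·ey = (2.0361,-0.3638)
θ=350°: B = A + 4.00·(cos350°, sin350°) = (3.9392, -0.6946)
θ=350°: |BD| = 8.0906
θ=350°: circle(B,3.00) ∩ circle(D,8.00): a=0.6463, h=2.9295
θ=350°:   candidates: C₊=(4.3317,2.2796) cross=23.702; C₋=(4.8347,-3.5578) cross=-23.702
θ=350°:   branch - wants cross < 0 → take C=(4.8347,-3.5578) (cross=-23.702)
θ=350°: ex = (C−B)/|BC| = (0.2985,-0.9544); ey = (0.9544,0.2985)
θ=350°: P = B + -1.60·ex + -1.17·ey = (2.3450,0.4832)

θ=15°: 2.50 2.48
θ=26°: 2.18 3.14
θ=341°: 2.04 -0.36
θ=350°: 2.34 0.48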